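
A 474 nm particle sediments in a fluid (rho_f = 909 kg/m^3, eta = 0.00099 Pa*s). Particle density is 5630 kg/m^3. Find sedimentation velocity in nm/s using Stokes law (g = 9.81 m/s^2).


Radius R = 474/2 nm = 2.37e-07 m
Density difference = 5630 - 909 = 4721 kg/m^3
v = 2 * R^2 * (rho_p - rho_f) * g / (9 * eta)
v = 2 * (2.37e-07)^2 * 4721 * 9.81 / (9 * 0.00099)
v = 5.83918e-07 m/s = 583.9182 nm/s

583.9182


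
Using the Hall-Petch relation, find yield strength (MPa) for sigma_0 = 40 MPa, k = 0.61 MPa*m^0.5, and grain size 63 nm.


d = 63 nm = 6.3e-08 m
sqrt(d) = 0.000250998
Hall-Petch contribution = k / sqrt(d) = 0.61 / 0.000250998 = 2430.3 MPa
sigma = sigma_0 + k/sqrt(d) = 40 + 2430.3 = 2470.3 MPa

2470.3


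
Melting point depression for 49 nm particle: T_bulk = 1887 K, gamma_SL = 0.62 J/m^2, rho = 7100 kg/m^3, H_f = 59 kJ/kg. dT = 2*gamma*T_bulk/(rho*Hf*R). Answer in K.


Radius R = 49/2 = 24.5 nm = 2.45e-08 m
Convert H_f = 59 kJ/kg = 59000 J/kg
dT = 2 * gamma_SL * T_bulk / (rho * H_f * R)
dT = 2 * 0.62 * 1887 / (7100 * 59000 * 2.45e-08)
dT = 228.0 K

228.0


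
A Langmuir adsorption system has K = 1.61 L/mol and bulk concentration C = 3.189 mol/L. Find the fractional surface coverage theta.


Langmuir isotherm: theta = K*C / (1 + K*C)
K*C = 1.61 * 3.189 = 5.13429
theta = 5.13429 / (1 + 5.13429) = 5.13429 / 6.13429
theta = 0.837

0.837


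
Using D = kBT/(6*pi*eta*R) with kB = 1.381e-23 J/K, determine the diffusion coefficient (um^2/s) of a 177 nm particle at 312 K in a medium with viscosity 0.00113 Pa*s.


Radius R = 177/2 = 88.5 nm = 8.85e-08 m
D = kB*T / (6*pi*eta*R)
D = 1.381e-23 * 312 / (6 * pi * 0.00113 * 8.85e-08)
D = 2.28573e-12 m^2/s = 2.286 um^2/s

2.286


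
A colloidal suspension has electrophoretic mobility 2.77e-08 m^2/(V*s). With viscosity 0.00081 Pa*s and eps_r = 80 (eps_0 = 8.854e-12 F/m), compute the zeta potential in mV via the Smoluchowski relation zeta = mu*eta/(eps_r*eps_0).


Smoluchowski equation: zeta = mu * eta / (eps_r * eps_0)
zeta = 2.77e-08 * 0.00081 / (80 * 8.854e-12)
zeta = 0.031676 V = 31.68 mV

31.68


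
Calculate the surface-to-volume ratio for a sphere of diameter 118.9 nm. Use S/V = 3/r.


Radius r = 118.9/2 = 59.45 nm
S/V = 3 / r = 3 / 59.45
S/V = 0.0505 nm^-1

0.0505


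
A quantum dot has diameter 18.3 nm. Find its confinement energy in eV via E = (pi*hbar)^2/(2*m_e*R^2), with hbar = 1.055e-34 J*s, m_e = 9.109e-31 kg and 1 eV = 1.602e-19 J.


Radius R = 18.3/2 = 9.15 nm = 9.15e-09 m
E = (pi * 1.055e-34)^2 / (2 * 9.109e-31 * (9.15e-09)^2)
E(J) = 7.20214e-22
E = E(J) / 1.602e-19 = 0.0045 eV

0.0045


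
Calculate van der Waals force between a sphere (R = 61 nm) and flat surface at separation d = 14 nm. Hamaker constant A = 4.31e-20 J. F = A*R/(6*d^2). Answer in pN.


Convert to SI: R = 61 nm = 6.1e-08 m, d = 14 nm = 1.4e-08 m
F = A * R / (6 * d^2)
F = 4.31e-20 * 6.1e-08 / (6 * (1.4e-08)^2)
F = 2.23563e-12 N = 2.236 pN

2.236


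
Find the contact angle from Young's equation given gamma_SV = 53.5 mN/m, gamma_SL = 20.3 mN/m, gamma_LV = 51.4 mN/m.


cos(theta) = (gamma_SV - gamma_SL) / gamma_LV
cos(theta) = (53.5 - 20.3) / 51.4
cos(theta) = 0.645914
theta = arccos(0.645914) = 49.77 degrees

49.77


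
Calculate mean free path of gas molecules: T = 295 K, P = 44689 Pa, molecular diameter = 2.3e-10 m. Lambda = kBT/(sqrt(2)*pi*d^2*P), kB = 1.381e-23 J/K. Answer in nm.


Mean free path: lambda = kB*T / (sqrt(2) * pi * d^2 * P)
lambda = 1.381e-23 * 295 / (sqrt(2) * pi * (2.3e-10)^2 * 44689)
lambda = 3.87877e-07 m
lambda = 387.88 nm

387.88


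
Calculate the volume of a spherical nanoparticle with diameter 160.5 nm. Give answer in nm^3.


Radius r = 160.5/2 = 80.25 nm
Volume V = (4/3) * pi * r^3
V = (4/3) * pi * (80.25)^3
V = 2164829.68 nm^3

2164829.68


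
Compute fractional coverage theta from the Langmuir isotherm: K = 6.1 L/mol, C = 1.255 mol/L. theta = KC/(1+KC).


Langmuir isotherm: theta = K*C / (1 + K*C)
K*C = 6.1 * 1.255 = 7.6555
theta = 7.6555 / (1 + 7.6555) = 7.6555 / 8.6555
theta = 0.8845

0.8845


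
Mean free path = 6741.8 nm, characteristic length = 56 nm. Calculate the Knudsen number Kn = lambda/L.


Knudsen number Kn = lambda / L
Kn = 6741.8 / 56
Kn = 120.3893

120.3893


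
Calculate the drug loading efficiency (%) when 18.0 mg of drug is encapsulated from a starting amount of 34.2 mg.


Drug loading efficiency = (drug loaded / drug initial) * 100
DLE = 18.0 / 34.2 * 100
DLE = 0.5263 * 100
DLE = 52.63%

52.63


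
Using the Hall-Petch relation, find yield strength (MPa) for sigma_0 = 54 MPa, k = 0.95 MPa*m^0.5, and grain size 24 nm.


d = 24 nm = 2.4e-08 m
sqrt(d) = 0.0001549193
Hall-Petch contribution = k / sqrt(d) = 0.95 / 0.0001549193 = 6132.2 MPa
sigma = sigma_0 + k/sqrt(d) = 54 + 6132.2 = 6186.2 MPa

6186.2


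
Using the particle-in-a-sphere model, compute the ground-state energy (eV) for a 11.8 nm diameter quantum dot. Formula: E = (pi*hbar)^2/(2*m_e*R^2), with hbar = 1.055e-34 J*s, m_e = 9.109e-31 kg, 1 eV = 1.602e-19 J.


Radius R = 11.8/2 = 5.9 nm = 5.9e-09 m
E = (pi * 1.055e-34)^2 / (2 * 9.109e-31 * (5.9e-09)^2)
E(J) = 1.73221e-21
E = E(J) / 1.602e-19 = 0.0108 eV

0.0108


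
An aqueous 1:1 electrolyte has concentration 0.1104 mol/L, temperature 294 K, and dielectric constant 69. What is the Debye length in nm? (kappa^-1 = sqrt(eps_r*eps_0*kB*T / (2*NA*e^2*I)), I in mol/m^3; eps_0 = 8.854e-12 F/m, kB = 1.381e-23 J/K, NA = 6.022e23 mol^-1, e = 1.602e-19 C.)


Ionic strength I = 0.1104 * 1^2 * 1000 = 110.4 mol/m^3
kappa^-1 = sqrt(69 * 8.854e-12 * 1.381e-23 * 294 / (2 * 6.022e23 * (1.602e-19)^2 * 110.4))
kappa^-1 = 0.853 nm

0.853


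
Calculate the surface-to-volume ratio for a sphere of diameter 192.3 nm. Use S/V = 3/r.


Radius r = 192.3/2 = 96.15 nm
S/V = 3 / r = 3 / 96.15
S/V = 0.0312 nm^-1

0.0312


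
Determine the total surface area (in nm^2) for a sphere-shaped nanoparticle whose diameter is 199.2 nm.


Radius r = 199.2/2 = 99.6 nm
Surface area SA = 4 * pi * r^2
SA = 4 * pi * (99.6)^2
SA = 124660.41 nm^2

124660.41


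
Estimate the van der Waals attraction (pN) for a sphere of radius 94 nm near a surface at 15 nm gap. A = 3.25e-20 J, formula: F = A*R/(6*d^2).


Convert to SI: R = 94 nm = 9.4e-08 m, d = 15 nm = 1.5e-08 m
F = A * R / (6 * d^2)
F = 3.25e-20 * 9.4e-08 / (6 * (1.5e-08)^2)
F = 2.26296e-12 N = 2.263 pN

2.263


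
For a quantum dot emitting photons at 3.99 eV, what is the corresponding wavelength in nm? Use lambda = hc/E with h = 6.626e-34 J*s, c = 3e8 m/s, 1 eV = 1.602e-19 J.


Convert energy: E = 3.99 eV = 3.99 * 1.602e-19 = 6.39198e-19 J
lambda = h*c / E = 6.626e-34 * 3e8 / 6.39198e-19
lambda = 3.10983e-07 m = 311.0 nm

311.0


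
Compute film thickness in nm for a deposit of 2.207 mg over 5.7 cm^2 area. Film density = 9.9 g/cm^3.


Convert: m = 2.207 mg = 2.2070e-06 kg, A = 5.7 cm^2 = 5.7000e-04 m^2, rho = 9.9 g/cm^3 = 9900 kg/m^3
t = m / (A * rho)
t = 2.2070e-06 / (5.7000e-04 * 9900)
t = 3.9110e-07 m = 391.1 nm

391.1


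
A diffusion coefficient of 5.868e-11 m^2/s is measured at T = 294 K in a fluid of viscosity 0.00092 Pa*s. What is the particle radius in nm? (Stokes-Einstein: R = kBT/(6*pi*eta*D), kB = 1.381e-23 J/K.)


Stokes-Einstein: R = kB*T / (6*pi*eta*D)
R = 1.381e-23 * 294 / (6 * pi * 0.00092 * 5.868e-11)
R = 3.9899e-09 m = 3.99 nm

3.99


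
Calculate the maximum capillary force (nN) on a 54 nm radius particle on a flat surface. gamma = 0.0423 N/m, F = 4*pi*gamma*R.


Convert radius: R = 54 nm = 5.4e-08 m
F = 4 * pi * gamma * R
F = 4 * pi * 0.0423 * 5.4e-08
F = 2.87041e-08 N = 28.7041 nN

28.7041


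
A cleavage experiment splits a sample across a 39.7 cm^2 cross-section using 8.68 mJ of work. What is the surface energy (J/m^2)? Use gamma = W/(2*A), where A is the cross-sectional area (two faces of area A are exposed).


Convert: A = 39.7 cm^2 = 0.00397 m^2, W = 8.68 mJ = 0.00868 J
Cleaving exposes two faces of area A, so total new surface = 2*A and gamma = W / (2*A)
gamma = 0.00868 / (2 * 0.00397)
gamma = 1.093 J/m^2

1.093


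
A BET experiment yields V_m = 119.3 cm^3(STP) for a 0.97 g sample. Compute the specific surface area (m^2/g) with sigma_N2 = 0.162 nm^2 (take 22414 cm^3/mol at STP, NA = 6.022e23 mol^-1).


Number of moles in monolayer = V_m / 22414 = 119.3 / 22414 = 0.00532257
Number of molecules = moles * NA = 0.00532257 * 6.022e23
SA = molecules * sigma / mass
SA = (119.3 / 22414) * 6.022e23 * 0.162e-18 / 0.97
SA = 535.3 m^2/g

535.3


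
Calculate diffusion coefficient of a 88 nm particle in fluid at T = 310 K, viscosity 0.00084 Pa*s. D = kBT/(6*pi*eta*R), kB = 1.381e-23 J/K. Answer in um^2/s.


Radius R = 88/2 = 44 nm = 4.4e-08 m
D = kB*T / (6*pi*eta*R)
D = 1.381e-23 * 310 / (6 * pi * 0.00084 * 4.4e-08)
D = 6.14501e-12 m^2/s = 6.145 um^2/s

6.145


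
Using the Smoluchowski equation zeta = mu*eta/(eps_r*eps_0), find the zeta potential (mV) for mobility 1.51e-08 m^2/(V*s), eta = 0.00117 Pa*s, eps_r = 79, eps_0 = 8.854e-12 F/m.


Smoluchowski equation: zeta = mu * eta / (eps_r * eps_0)
zeta = 1.51e-08 * 0.00117 / (79 * 8.854e-12)
zeta = 0.025258 V = 25.26 mV

25.26


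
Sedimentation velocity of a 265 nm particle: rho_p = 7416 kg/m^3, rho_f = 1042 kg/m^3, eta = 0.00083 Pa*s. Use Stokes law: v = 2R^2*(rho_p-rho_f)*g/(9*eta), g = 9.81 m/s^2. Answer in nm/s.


Radius R = 265/2 nm = 1.325e-07 m
Density difference = 7416 - 1042 = 6374 kg/m^3
v = 2 * R^2 * (rho_p - rho_f) * g / (9 * eta)
v = 2 * (1.325e-07)^2 * 6374 * 9.81 / (9 * 0.00083)
v = 2.93915e-07 m/s = 293.9153 nm/s

293.9153


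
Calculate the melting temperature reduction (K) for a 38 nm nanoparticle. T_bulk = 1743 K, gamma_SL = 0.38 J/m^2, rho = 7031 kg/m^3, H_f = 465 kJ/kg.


Radius R = 38/2 = 19 nm = 1.9e-08 m
Convert H_f = 465 kJ/kg = 465000 J/kg
dT = 2 * gamma_SL * T_bulk / (rho * H_f * R)
dT = 2 * 0.38 * 1743 / (7031 * 465000 * 1.9e-08)
dT = 21.3 K

21.3


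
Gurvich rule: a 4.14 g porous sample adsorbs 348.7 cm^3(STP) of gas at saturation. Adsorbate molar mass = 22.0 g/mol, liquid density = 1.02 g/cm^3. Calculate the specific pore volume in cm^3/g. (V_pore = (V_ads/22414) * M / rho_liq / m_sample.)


Moles adsorbed n = V_ads / 22414 = 348.7 / 22414 = 1.555724e-02 mol
Liquid volume V_liq = n * M / rho_liq = 1.555724e-02 * 22.0 / 1.02 = 0.33555 cm^3
Specific pore volume V_pore = V_liq / m_sample = 0.33555 / 4.14
V_pore = 0.0811 cm^3/g

0.0811


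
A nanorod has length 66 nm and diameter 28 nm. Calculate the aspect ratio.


Aspect ratio AR = length / diameter
AR = 66 / 28
AR = 2.36

2.36


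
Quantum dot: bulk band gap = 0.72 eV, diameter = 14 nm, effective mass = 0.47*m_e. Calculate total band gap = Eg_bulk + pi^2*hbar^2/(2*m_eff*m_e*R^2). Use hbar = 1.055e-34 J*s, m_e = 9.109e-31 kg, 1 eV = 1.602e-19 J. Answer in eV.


Radius R = 14/2 nm = 7e-09 m
Confinement energy dE = pi^2 * hbar^2 / (2 * m_eff * m_e * R^2)
dE = pi^2 * (1.055e-34)^2 / (2 * 0.47 * 9.109e-31 * (7e-09)^2) J, divided by 1.602e-19 J/eV
dE = 0.0163 eV
Total band gap = E_g(bulk) + dE = 0.72 + 0.0163 = 0.7363 eV

0.7363


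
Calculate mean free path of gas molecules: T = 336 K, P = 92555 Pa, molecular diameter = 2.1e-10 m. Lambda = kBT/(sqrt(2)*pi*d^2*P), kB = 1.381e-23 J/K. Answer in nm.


Mean free path: lambda = kB*T / (sqrt(2) * pi * d^2 * P)
lambda = 1.381e-23 * 336 / (sqrt(2) * pi * (2.1e-10)^2 * 92555)
lambda = 2.55876e-07 m
lambda = 255.88 nm

255.88


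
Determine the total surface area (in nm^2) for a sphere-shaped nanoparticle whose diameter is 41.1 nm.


Radius r = 41.1/2 = 20.55 nm
Surface area SA = 4 * pi * r^2
SA = 4 * pi * (20.55)^2
SA = 5306.81 nm^2

5306.81


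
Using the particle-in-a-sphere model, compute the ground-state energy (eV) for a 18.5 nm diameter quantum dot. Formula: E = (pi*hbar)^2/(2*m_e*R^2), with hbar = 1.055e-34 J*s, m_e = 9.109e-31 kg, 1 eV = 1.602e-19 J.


Radius R = 18.5/2 = 9.25 nm = 9.25e-09 m
E = (pi * 1.055e-34)^2 / (2 * 9.109e-31 * (9.25e-09)^2)
E(J) = 7.04726e-22
E = E(J) / 1.602e-19 = 0.0044 eV

0.0044


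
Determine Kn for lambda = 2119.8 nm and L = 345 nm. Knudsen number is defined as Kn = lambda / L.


Knudsen number Kn = lambda / L
Kn = 2119.8 / 345
Kn = 6.1443

6.1443


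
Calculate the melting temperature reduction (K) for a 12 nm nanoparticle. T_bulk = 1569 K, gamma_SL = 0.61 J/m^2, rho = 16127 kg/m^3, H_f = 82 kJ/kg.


Radius R = 12/2 = 6 nm = 6e-09 m
Convert H_f = 82 kJ/kg = 82000 J/kg
dT = 2 * gamma_SL * T_bulk / (rho * H_f * R)
dT = 2 * 0.61 * 1569 / (16127 * 82000 * 6e-09)
dT = 241.2 K

241.2


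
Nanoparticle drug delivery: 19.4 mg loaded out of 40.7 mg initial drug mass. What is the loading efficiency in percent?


Drug loading efficiency = (drug loaded / drug initial) * 100
DLE = 19.4 / 40.7 * 100
DLE = 0.4767 * 100
DLE = 47.67%

47.67


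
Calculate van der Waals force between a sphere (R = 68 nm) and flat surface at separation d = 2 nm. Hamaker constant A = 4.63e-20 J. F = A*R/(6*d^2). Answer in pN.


Convert to SI: R = 68 nm = 6.8e-08 m, d = 2 nm = 2e-09 m
F = A * R / (6 * d^2)
F = 4.63e-20 * 6.8e-08 / (6 * (2e-09)^2)
F = 1.31183e-10 N = 131.183 pN

131.183


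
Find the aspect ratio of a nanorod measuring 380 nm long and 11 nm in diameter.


Aspect ratio AR = length / diameter
AR = 380 / 11
AR = 34.55

34.55


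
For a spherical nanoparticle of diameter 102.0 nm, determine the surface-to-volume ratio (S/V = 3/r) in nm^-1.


Radius r = 102.0/2 = 51 nm
S/V = 3 / r = 3 / 51
S/V = 0.0588 nm^-1

0.0588


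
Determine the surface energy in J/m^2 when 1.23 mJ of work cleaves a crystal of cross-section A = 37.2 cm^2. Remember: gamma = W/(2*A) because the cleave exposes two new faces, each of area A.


Convert: A = 37.2 cm^2 = 0.00372 m^2, W = 1.23 mJ = 0.00123 J
Cleaving exposes two faces of area A, so total new surface = 2*A and gamma = W / (2*A)
gamma = 0.00123 / (2 * 0.00372)
gamma = 0.165 J/m^2

0.165


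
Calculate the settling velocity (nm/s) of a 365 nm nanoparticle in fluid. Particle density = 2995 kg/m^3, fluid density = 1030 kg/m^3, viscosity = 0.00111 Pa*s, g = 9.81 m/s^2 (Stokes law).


Radius R = 365/2 nm = 1.825e-07 m
Density difference = 2995 - 1030 = 1965 kg/m^3
v = 2 * R^2 * (rho_p - rho_f) * g / (9 * eta)
v = 2 * (1.825e-07)^2 * 1965 * 9.81 / (9 * 0.00111)
v = 1.28535e-07 m/s = 128.5351 nm/s

128.5351


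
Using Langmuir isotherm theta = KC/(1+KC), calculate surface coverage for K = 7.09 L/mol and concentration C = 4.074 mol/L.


Langmuir isotherm: theta = K*C / (1 + K*C)
K*C = 7.09 * 4.074 = 28.88466
theta = 28.88466 / (1 + 28.88466) = 28.88466 / 29.88466
theta = 0.9665

0.9665


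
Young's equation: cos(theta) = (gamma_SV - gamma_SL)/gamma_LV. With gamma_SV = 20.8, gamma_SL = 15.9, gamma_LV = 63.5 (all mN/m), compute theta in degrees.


cos(theta) = (gamma_SV - gamma_SL) / gamma_LV
cos(theta) = (20.8 - 15.9) / 63.5
cos(theta) = 0.077165
theta = arccos(0.077165) = 85.57 degrees

85.57


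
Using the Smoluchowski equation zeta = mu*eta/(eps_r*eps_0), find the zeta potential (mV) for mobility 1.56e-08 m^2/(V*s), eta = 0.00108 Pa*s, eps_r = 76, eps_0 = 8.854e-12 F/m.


Smoluchowski equation: zeta = mu * eta / (eps_r * eps_0)
zeta = 1.56e-08 * 0.00108 / (76 * 8.854e-12)
zeta = 0.025038 V = 25.04 mV

25.04


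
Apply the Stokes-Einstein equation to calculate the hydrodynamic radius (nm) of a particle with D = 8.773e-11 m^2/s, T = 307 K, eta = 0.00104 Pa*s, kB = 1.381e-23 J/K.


Stokes-Einstein: R = kB*T / (6*pi*eta*D)
R = 1.381e-23 * 307 / (6 * pi * 0.00104 * 8.773e-11)
R = 2.46518e-09 m = 2.47 nm

2.47


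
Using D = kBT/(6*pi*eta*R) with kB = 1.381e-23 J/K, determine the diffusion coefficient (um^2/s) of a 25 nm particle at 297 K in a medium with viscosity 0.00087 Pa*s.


Radius R = 25/2 = 12.5 nm = 1.25e-08 m
D = kB*T / (6*pi*eta*R)
D = 1.381e-23 * 297 / (6 * pi * 0.00087 * 1.25e-08)
D = 2.00087e-11 m^2/s = 20.009 um^2/s

20.009


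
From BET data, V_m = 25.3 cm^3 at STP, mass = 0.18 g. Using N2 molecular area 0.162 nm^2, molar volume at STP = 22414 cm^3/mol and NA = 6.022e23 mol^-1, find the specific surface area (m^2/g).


Number of moles in monolayer = V_m / 22414 = 25.3 / 22414 = 0.00112876
Number of molecules = moles * NA = 0.00112876 * 6.022e23
SA = molecules * sigma / mass
SA = (25.3 / 22414) * 6.022e23 * 0.162e-18 / 0.18
SA = 611.8 m^2/g

611.8


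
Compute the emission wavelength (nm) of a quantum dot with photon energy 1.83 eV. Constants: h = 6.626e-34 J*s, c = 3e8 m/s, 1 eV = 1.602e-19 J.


Convert energy: E = 1.83 eV = 1.83 * 1.602e-19 = 2.93166e-19 J
lambda = h*c / E = 6.626e-34 * 3e8 / 2.93166e-19
lambda = 6.78046e-07 m = 678.0 nm

678.0


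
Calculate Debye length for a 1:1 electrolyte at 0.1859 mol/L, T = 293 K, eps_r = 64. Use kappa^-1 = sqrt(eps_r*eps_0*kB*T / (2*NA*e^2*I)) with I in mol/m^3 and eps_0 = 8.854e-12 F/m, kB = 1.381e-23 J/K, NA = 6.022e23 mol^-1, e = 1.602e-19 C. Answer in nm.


Ionic strength I = 0.1859 * 1^2 * 1000 = 185.9 mol/m^3
kappa^-1 = sqrt(64 * 8.854e-12 * 1.381e-23 * 293 / (2 * 6.022e23 * (1.602e-19)^2 * 185.9))
kappa^-1 = 0.632 nm

0.632


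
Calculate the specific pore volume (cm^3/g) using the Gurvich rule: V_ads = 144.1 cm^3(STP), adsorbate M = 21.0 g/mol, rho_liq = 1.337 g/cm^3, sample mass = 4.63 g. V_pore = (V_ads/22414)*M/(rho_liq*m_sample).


Moles adsorbed n = V_ads / 22414 = 144.1 / 22414 = 6.429018e-03 mol
Liquid volume V_liq = n * M / rho_liq = 6.429018e-03 * 21.0 / 1.337 = 0.10098 cm^3
Specific pore volume V_pore = V_liq / m_sample = 0.10098 / 4.63
V_pore = 0.0218 cm^3/g

0.0218


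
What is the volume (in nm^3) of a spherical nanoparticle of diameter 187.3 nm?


Radius r = 187.3/2 = 93.65 nm
Volume V = (4/3) * pi * r^3
V = (4/3) * pi * (93.65)^3
V = 3440423.89 nm^3

3440423.89


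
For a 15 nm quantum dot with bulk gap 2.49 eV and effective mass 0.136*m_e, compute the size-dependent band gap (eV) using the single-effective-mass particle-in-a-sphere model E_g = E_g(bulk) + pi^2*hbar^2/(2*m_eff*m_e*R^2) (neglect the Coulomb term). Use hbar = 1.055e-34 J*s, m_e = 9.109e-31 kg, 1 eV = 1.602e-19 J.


Radius R = 15/2 nm = 7.5e-09 m
Confinement energy dE = pi^2 * hbar^2 / (2 * m_eff * m_e * R^2)
dE = pi^2 * (1.055e-34)^2 / (2 * 0.136 * 9.109e-31 * (7.5e-09)^2) J, divided by 1.602e-19 J/eV
dE = 0.0492 eV
Total band gap = E_g(bulk) + dE = 2.49 + 0.0492 = 2.5392 eV

2.5392


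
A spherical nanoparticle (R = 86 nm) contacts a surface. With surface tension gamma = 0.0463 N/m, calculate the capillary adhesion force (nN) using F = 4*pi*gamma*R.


Convert radius: R = 86 nm = 8.6e-08 m
F = 4 * pi * gamma * R
F = 4 * pi * 0.0463 * 8.6e-08
F = 5.00368e-08 N = 50.0368 nN

50.0368


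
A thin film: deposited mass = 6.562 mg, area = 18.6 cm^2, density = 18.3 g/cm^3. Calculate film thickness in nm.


Convert: m = 6.562 mg = 6.5620e-06 kg, A = 18.6 cm^2 = 1.8600e-03 m^2, rho = 18.3 g/cm^3 = 18300 kg/m^3
t = m / (A * rho)
t = 6.5620e-06 / (1.8600e-03 * 18300)
t = 1.9278e-07 m = 192.8 nm

192.8


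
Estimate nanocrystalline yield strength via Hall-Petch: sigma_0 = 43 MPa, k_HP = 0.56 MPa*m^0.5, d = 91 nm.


d = 91 nm = 9.1e-08 m
sqrt(d) = 0.0003016621
Hall-Petch contribution = k / sqrt(d) = 0.56 / 0.0003016621 = 1856.4 MPa
sigma = sigma_0 + k/sqrt(d) = 43 + 1856.4 = 1899.4 MPa

1899.4


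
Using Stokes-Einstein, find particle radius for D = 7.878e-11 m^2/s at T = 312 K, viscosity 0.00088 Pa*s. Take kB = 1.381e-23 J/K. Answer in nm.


Stokes-Einstein: R = kB*T / (6*pi*eta*D)
R = 1.381e-23 * 312 / (6 * pi * 0.00088 * 7.878e-11)
R = 3.29722e-09 m = 3.3 nm

3.3


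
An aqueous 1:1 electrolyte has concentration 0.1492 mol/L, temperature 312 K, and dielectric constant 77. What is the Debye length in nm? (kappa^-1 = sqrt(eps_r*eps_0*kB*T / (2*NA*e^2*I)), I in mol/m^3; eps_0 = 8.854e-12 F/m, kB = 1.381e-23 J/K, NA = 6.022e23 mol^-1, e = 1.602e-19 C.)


Ionic strength I = 0.1492 * 1^2 * 1000 = 149.2 mol/m^3
kappa^-1 = sqrt(77 * 8.854e-12 * 1.381e-23 * 312 / (2 * 6.022e23 * (1.602e-19)^2 * 149.2))
kappa^-1 = 0.798 nm

0.798


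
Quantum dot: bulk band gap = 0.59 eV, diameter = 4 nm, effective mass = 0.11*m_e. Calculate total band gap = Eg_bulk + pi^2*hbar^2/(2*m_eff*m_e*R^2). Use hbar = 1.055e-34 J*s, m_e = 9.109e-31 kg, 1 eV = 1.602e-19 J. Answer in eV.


Radius R = 4/2 nm = 2e-09 m
Confinement energy dE = pi^2 * hbar^2 / (2 * m_eff * m_e * R^2)
dE = pi^2 * (1.055e-34)^2 / (2 * 0.11 * 9.109e-31 * (2e-09)^2) J, divided by 1.602e-19 J/eV
dE = 0.8554 eV
Total band gap = E_g(bulk) + dE = 0.59 + 0.8554 = 1.4454 eV

1.4454


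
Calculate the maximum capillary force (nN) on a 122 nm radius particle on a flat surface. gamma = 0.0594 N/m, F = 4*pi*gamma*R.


Convert radius: R = 122 nm = 1.22e-07 m
F = 4 * pi * gamma * R
F = 4 * pi * 0.0594 * 1.22e-07
F = 9.1066e-08 N = 91.066 nN

91.066


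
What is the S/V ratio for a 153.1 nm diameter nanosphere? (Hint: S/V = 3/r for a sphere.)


Radius r = 153.1/2 = 76.55 nm
S/V = 3 / r = 3 / 76.55
S/V = 0.0392 nm^-1

0.0392


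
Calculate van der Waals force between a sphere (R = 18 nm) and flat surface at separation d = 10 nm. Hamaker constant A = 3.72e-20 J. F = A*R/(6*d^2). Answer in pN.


Convert to SI: R = 18 nm = 1.8e-08 m, d = 10 nm = 1e-08 m
F = A * R / (6 * d^2)
F = 3.72e-20 * 1.8e-08 / (6 * (1e-08)^2)
F = 1.116e-12 N = 1.116 pN

1.116


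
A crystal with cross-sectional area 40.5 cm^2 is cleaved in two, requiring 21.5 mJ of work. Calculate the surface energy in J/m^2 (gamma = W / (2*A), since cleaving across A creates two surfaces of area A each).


Convert: A = 40.5 cm^2 = 0.00405 m^2, W = 21.5 mJ = 0.0215 J
Cleaving exposes two faces of area A, so total new surface = 2*A and gamma = W / (2*A)
gamma = 0.0215 / (2 * 0.00405)
gamma = 2.654 J/m^2

2.654


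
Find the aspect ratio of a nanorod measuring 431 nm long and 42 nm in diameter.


Aspect ratio AR = length / diameter
AR = 431 / 42
AR = 10.26

10.26


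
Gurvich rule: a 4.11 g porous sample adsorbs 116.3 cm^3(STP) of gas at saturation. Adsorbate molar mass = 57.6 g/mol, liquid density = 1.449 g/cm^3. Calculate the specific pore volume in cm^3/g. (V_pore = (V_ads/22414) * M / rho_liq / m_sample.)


Moles adsorbed n = V_ads / 22414 = 116.3 / 22414 = 5.188721e-03 mol
Liquid volume V_liq = n * M / rho_liq = 5.188721e-03 * 57.6 / 1.449 = 0.20626 cm^3
Specific pore volume V_pore = V_liq / m_sample = 0.20626 / 4.11
V_pore = 0.0502 cm^3/g

0.0502


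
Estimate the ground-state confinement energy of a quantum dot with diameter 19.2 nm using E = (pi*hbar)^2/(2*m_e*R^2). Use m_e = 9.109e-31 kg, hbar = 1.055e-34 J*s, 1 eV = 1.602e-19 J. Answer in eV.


Radius R = 19.2/2 = 9.6 nm = 9.6e-09 m
E = (pi * 1.055e-34)^2 / (2 * 9.109e-31 * (9.6e-09)^2)
E(J) = 6.54277e-22
E = E(J) / 1.602e-19 = 0.0041 eV

0.0041


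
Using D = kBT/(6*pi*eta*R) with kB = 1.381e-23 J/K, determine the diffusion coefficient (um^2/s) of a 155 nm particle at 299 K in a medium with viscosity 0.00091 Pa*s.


Radius R = 155/2 = 77.5 nm = 7.75e-08 m
D = kB*T / (6*pi*eta*R)
D = 1.381e-23 * 299 / (6 * pi * 0.00091 * 7.75e-08)
D = 3.10614e-12 m^2/s = 3.106 um^2/s

3.106


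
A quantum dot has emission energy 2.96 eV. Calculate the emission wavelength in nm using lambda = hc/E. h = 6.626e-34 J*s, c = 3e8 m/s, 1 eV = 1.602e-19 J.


Convert energy: E = 2.96 eV = 2.96 * 1.602e-19 = 4.74192e-19 J
lambda = h*c / E = 6.626e-34 * 3e8 / 4.74192e-19
lambda = 4.19197e-07 m = 419.2 nm

419.2


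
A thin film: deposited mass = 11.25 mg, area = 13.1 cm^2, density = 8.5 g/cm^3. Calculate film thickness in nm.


Convert: m = 11.25 mg = 1.1250e-05 kg, A = 13.1 cm^2 = 1.3100e-03 m^2, rho = 8.5 g/cm^3 = 8500 kg/m^3
t = m / (A * rho)
t = 1.1250e-05 / (1.3100e-03 * 8500)
t = 1.0103e-06 m = 1010.3 nm

1010.3


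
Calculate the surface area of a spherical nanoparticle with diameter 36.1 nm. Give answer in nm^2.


Radius r = 36.1/2 = 18.05 nm
Surface area SA = 4 * pi * r^2
SA = 4 * pi * (18.05)^2
SA = 4094.15 nm^2

4094.15


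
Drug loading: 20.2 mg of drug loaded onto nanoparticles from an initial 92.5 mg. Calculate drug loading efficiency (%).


Drug loading efficiency = (drug loaded / drug initial) * 100
DLE = 20.2 / 92.5 * 100
DLE = 0.2184 * 100
DLE = 21.84%

21.84


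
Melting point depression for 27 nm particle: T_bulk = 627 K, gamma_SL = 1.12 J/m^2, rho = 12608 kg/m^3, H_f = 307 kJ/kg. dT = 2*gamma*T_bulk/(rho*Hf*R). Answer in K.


Radius R = 27/2 = 13.5 nm = 1.35e-08 m
Convert H_f = 307 kJ/kg = 307000 J/kg
dT = 2 * gamma_SL * T_bulk / (rho * H_f * R)
dT = 2 * 1.12 * 627 / (12608 * 307000 * 1.35e-08)
dT = 26.9 K

26.9


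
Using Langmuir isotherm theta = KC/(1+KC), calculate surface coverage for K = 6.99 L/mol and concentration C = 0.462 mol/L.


Langmuir isotherm: theta = K*C / (1 + K*C)
K*C = 6.99 * 0.462 = 3.22938
theta = 3.22938 / (1 + 3.22938) = 3.22938 / 4.22938
theta = 0.7636

0.7636


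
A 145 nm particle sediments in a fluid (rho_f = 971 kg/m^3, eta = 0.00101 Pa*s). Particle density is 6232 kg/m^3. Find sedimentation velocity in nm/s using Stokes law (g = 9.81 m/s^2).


Radius R = 145/2 nm = 7.25e-08 m
Density difference = 6232 - 971 = 5261 kg/m^3
v = 2 * R^2 * (rho_p - rho_f) * g / (9 * eta)
v = 2 * (7.25e-08)^2 * 5261 * 9.81 / (9 * 0.00101)
v = 5.9687e-08 m/s = 59.687 nm/s

59.687


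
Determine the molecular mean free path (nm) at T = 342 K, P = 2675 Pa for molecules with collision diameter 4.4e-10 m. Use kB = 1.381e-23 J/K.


Mean free path: lambda = kB*T / (sqrt(2) * pi * d^2 * P)
lambda = 1.381e-23 * 342 / (sqrt(2) * pi * (4.4e-10)^2 * 2675)
lambda = 2.0527e-06 m
lambda = 2052.7 nm

2052.7


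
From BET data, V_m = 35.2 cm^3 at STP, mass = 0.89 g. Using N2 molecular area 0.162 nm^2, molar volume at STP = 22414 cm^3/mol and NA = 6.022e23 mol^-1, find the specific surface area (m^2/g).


Number of moles in monolayer = V_m / 22414 = 35.2 / 22414 = 0.00157045
Number of molecules = moles * NA = 0.00157045 * 6.022e23
SA = molecules * sigma / mass
SA = (35.2 / 22414) * 6.022e23 * 0.162e-18 / 0.89
SA = 172.1 m^2/g

172.1


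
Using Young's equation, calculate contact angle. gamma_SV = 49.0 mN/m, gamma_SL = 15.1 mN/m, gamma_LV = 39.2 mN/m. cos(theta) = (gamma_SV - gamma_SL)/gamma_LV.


cos(theta) = (gamma_SV - gamma_SL) / gamma_LV
cos(theta) = (49.0 - 15.1) / 39.2
cos(theta) = 0.864796
theta = arccos(0.864796) = 30.14 degrees

30.14


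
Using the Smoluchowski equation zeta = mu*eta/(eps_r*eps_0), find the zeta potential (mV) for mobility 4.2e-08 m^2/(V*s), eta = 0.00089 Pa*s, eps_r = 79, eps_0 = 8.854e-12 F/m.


Smoluchowski equation: zeta = mu * eta / (eps_r * eps_0)
zeta = 4.2e-08 * 0.00089 / (79 * 8.854e-12)
zeta = 0.053441 V = 53.44 mV

53.44


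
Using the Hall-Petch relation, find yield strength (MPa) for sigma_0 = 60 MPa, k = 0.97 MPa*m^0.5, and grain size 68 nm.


d = 68 nm = 6.8e-08 m
sqrt(d) = 0.0002607681
Hall-Petch contribution = k / sqrt(d) = 0.97 / 0.0002607681 = 3719.8 MPa
sigma = sigma_0 + k/sqrt(d) = 60 + 3719.8 = 3779.8 MPa

3779.8


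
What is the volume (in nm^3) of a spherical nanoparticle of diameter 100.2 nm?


Radius r = 100.2/2 = 50.1 nm
Volume V = (4/3) * pi * r^3
V = (4/3) * pi * (50.1)^3
V = 526746.66 nm^3

526746.66


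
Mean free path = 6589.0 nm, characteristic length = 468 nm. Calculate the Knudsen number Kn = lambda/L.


Knudsen number Kn = lambda / L
Kn = 6589.0 / 468
Kn = 14.0791

14.0791


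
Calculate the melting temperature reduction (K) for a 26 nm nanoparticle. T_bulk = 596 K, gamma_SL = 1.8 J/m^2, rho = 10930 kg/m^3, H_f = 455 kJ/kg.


Radius R = 26/2 = 13 nm = 1.3e-08 m
Convert H_f = 455 kJ/kg = 455000 J/kg
dT = 2 * gamma_SL * T_bulk / (rho * H_f * R)
dT = 2 * 1.8 * 596 / (10930 * 455000 * 1.3e-08)
dT = 33.2 K

33.2


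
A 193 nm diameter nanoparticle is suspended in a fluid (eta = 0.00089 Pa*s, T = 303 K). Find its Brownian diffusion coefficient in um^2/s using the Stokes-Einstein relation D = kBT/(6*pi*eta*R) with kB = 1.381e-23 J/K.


Radius R = 193/2 = 96.5 nm = 9.65e-08 m
D = kB*T / (6*pi*eta*R)
D = 1.381e-23 * 303 / (6 * pi * 0.00089 * 9.65e-08)
D = 2.58475e-12 m^2/s = 2.585 um^2/s

2.585


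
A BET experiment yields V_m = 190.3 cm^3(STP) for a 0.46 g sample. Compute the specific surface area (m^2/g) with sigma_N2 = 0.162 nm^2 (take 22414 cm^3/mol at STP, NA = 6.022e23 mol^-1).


Number of moles in monolayer = V_m / 22414 = 190.3 / 22414 = 0.00849023
Number of molecules = moles * NA = 0.00849023 * 6.022e23
SA = molecules * sigma / mass
SA = (190.3 / 22414) * 6.022e23 * 0.162e-18 / 0.46
SA = 1800.6 m^2/g

1800.6


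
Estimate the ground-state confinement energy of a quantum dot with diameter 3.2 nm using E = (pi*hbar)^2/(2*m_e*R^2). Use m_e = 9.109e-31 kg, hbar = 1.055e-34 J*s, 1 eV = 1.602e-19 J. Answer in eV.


Radius R = 3.2/2 = 1.6 nm = 1.6e-09 m
E = (pi * 1.055e-34)^2 / (2 * 9.109e-31 * (1.6e-09)^2)
E(J) = 2.3554e-20
E = E(J) / 1.602e-19 = 0.147 eV

0.147


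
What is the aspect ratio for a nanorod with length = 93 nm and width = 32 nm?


Aspect ratio AR = length / diameter
AR = 93 / 32
AR = 2.91

2.91


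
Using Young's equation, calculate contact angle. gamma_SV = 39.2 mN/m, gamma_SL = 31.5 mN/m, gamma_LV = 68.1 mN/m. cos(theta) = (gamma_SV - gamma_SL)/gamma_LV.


cos(theta) = (gamma_SV - gamma_SL) / gamma_LV
cos(theta) = (39.2 - 31.5) / 68.1
cos(theta) = 0.113069
theta = arccos(0.113069) = 83.51 degrees

83.51


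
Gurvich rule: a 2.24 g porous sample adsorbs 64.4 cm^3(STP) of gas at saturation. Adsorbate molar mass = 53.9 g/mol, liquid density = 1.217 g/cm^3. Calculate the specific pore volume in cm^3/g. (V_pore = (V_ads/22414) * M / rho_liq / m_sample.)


Moles adsorbed n = V_ads / 22414 = 64.4 / 22414 = 2.873204e-03 mol
Liquid volume V_liq = n * M / rho_liq = 2.873204e-03 * 53.9 / 1.217 = 0.12725 cm^3
Specific pore volume V_pore = V_liq / m_sample = 0.12725 / 2.24
V_pore = 0.0568 cm^3/g

0.0568


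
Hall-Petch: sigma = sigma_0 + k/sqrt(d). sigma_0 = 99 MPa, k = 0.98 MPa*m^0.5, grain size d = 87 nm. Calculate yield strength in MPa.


d = 87 nm = 8.7e-08 m
sqrt(d) = 0.0002949576
Hall-Petch contribution = k / sqrt(d) = 0.98 / 0.0002949576 = 3322.5 MPa
sigma = sigma_0 + k/sqrt(d) = 99 + 3322.5 = 3421.5 MPa

3421.5


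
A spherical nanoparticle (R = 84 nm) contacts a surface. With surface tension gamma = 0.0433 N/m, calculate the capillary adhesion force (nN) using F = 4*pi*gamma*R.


Convert radius: R = 84 nm = 8.4e-08 m
F = 4 * pi * gamma * R
F = 4 * pi * 0.0433 * 8.4e-08
F = 4.57064e-08 N = 45.7064 nN

45.7064


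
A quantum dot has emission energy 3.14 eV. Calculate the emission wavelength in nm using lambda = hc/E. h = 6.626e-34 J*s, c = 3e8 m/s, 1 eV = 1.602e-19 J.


Convert energy: E = 3.14 eV = 3.14 * 1.602e-19 = 5.03028e-19 J
lambda = h*c / E = 6.626e-34 * 3e8 / 5.03028e-19
lambda = 3.95167e-07 m = 395.2 nm

395.2


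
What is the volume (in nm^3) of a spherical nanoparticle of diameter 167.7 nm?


Radius r = 167.7/2 = 83.85 nm
Volume V = (4/3) * pi * r^3
V = (4/3) * pi * (83.85)^3
V = 2469436.2 nm^3

2469436.2


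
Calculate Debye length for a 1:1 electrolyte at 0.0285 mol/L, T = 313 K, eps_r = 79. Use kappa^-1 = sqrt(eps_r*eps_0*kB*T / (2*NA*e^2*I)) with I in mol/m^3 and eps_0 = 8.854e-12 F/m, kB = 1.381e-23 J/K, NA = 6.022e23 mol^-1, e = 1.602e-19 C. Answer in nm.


Ionic strength I = 0.0285 * 1^2 * 1000 = 28.5 mol/m^3
kappa^-1 = sqrt(79 * 8.854e-12 * 1.381e-23 * 313 / (2 * 6.022e23 * (1.602e-19)^2 * 28.5))
kappa^-1 = 1.853 nm

1.853


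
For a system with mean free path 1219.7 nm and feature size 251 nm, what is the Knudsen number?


Knudsen number Kn = lambda / L
Kn = 1219.7 / 251
Kn = 4.8594

4.8594


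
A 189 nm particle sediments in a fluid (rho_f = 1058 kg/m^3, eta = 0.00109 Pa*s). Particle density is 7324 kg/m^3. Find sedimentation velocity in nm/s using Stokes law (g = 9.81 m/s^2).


Radius R = 189/2 nm = 9.45e-08 m
Density difference = 7324 - 1058 = 6266 kg/m^3
v = 2 * R^2 * (rho_p - rho_f) * g / (9 * eta)
v = 2 * (9.45e-08)^2 * 6266 * 9.81 / (9 * 0.00109)
v = 1.11914e-07 m/s = 111.9139 nm/s

111.9139


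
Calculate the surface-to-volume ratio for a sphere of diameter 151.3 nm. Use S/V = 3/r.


Radius r = 151.3/2 = 75.65 nm
S/V = 3 / r = 3 / 75.65
S/V = 0.0397 nm^-1

0.0397


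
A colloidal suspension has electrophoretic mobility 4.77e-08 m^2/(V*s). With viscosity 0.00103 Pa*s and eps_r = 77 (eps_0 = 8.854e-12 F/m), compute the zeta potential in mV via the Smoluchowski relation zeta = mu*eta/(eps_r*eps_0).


Smoluchowski equation: zeta = mu * eta / (eps_r * eps_0)
zeta = 4.77e-08 * 0.00103 / (77 * 8.854e-12)
zeta = 0.072065 V = 72.07 mV

72.07


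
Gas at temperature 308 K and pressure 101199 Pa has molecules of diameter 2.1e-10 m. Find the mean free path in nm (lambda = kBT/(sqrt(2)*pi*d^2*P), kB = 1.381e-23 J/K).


Mean free path: lambda = kB*T / (sqrt(2) * pi * d^2 * P)
lambda = 1.381e-23 * 308 / (sqrt(2) * pi * (2.1e-10)^2 * 101199)
lambda = 2.14518e-07 m
lambda = 214.52 nm

214.52


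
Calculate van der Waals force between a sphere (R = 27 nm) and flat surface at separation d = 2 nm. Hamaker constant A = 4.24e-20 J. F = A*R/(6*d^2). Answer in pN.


Convert to SI: R = 27 nm = 2.7e-08 m, d = 2 nm = 2e-09 m
F = A * R / (6 * d^2)
F = 4.24e-20 * 2.7e-08 / (6 * (2e-09)^2)
F = 4.77e-11 N = 47.7 pN

47.7


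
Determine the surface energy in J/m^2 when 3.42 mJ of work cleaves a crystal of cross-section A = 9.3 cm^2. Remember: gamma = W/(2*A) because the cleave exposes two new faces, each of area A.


Convert: A = 9.3 cm^2 = 0.00093 m^2, W = 3.42 mJ = 0.00342 J
Cleaving exposes two faces of area A, so total new surface = 2*A and gamma = W / (2*A)
gamma = 0.00342 / (2 * 0.00093)
gamma = 1.839 J/m^2

1.839


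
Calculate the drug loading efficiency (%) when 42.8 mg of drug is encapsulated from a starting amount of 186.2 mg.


Drug loading efficiency = (drug loaded / drug initial) * 100
DLE = 42.8 / 186.2 * 100
DLE = 0.2299 * 100
DLE = 22.99%

22.99


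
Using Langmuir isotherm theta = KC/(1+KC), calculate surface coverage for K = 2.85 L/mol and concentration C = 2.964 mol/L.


Langmuir isotherm: theta = K*C / (1 + K*C)
K*C = 2.85 * 2.964 = 8.4474
theta = 8.4474 / (1 + 8.4474) = 8.4474 / 9.4474
theta = 0.8942

0.8942


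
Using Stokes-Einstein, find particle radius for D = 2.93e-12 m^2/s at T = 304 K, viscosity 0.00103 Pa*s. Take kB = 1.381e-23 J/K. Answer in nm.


Stokes-Einstein: R = kB*T / (6*pi*eta*D)
R = 1.381e-23 * 304 / (6 * pi * 0.00103 * 2.93e-12)
R = 7.38008e-08 m = 73.8 nm

73.8


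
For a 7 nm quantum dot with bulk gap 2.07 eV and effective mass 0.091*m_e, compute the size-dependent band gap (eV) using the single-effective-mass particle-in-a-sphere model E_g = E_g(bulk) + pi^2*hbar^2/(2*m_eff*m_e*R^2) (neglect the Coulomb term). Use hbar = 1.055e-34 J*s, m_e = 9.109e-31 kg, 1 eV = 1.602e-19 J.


Radius R = 7/2 nm = 3.5e-09 m
Confinement energy dE = pi^2 * hbar^2 / (2 * m_eff * m_e * R^2)
dE = pi^2 * (1.055e-34)^2 / (2 * 0.091 * 9.109e-31 * (3.5e-09)^2) J, divided by 1.602e-19 J/eV
dE = 0.3376 eV
Total band gap = E_g(bulk) + dE = 2.07 + 0.3376 = 2.4076 eV

2.4076


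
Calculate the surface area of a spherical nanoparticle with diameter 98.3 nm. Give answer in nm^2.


Radius r = 98.3/2 = 49.15 nm
Surface area SA = 4 * pi * r^2
SA = 4 * pi * (49.15)^2
SA = 30356.86 nm^2

30356.86


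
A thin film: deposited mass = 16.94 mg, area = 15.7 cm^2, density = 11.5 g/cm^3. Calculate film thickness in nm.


Convert: m = 16.94 mg = 1.6940e-05 kg, A = 15.7 cm^2 = 1.5700e-03 m^2, rho = 11.5 g/cm^3 = 11500 kg/m^3
t = m / (A * rho)
t = 1.6940e-05 / (1.5700e-03 * 11500)
t = 9.3824e-07 m = 938.2 nm

938.2


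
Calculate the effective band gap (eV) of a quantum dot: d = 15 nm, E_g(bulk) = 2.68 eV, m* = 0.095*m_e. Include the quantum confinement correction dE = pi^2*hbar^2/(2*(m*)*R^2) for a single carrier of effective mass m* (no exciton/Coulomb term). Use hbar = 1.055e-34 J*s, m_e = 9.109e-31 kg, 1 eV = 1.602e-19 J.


Radius R = 15/2 nm = 7.5e-09 m
Confinement energy dE = pi^2 * hbar^2 / (2 * m_eff * m_e * R^2)
dE = pi^2 * (1.055e-34)^2 / (2 * 0.095 * 9.109e-31 * (7.5e-09)^2) J, divided by 1.602e-19 J/eV
dE = 0.0704 eV
Total band gap = E_g(bulk) + dE = 2.68 + 0.0704 = 2.7504 eV

2.7504


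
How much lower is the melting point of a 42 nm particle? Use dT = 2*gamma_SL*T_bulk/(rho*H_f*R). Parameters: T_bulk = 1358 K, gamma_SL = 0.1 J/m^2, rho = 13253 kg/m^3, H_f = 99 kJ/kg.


Radius R = 42/2 = 21 nm = 2.1e-08 m
Convert H_f = 99 kJ/kg = 99000 J/kg
dT = 2 * gamma_SL * T_bulk / (rho * H_f * R)
dT = 2 * 0.1 * 1358 / (13253 * 99000 * 2.1e-08)
dT = 9.9 K

9.9


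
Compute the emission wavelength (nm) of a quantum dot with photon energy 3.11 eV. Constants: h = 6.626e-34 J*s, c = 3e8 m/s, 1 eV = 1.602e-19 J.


Convert energy: E = 3.11 eV = 3.11 * 1.602e-19 = 4.98222e-19 J
lambda = h*c / E = 6.626e-34 * 3e8 / 4.98222e-19
lambda = 3.98979e-07 m = 399.0 nm

399.0


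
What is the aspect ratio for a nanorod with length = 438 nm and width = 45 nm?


Aspect ratio AR = length / diameter
AR = 438 / 45
AR = 9.73

9.73


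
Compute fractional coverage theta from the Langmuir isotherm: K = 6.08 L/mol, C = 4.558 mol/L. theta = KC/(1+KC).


Langmuir isotherm: theta = K*C / (1 + K*C)
K*C = 6.08 * 4.558 = 27.71264
theta = 27.71264 / (1 + 27.71264) = 27.71264 / 28.71264
theta = 0.9652

0.9652


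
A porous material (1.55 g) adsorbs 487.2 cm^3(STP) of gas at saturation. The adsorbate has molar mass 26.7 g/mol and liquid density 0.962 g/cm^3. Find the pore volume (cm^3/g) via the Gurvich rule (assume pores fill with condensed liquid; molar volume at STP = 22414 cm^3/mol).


Moles adsorbed n = V_ads / 22414 = 487.2 / 22414 = 2.173641e-02 mol
Liquid volume V_liq = n * M / rho_liq = 2.173641e-02 * 26.7 / 0.962 = 0.60329 cm^3
Specific pore volume V_pore = V_liq / m_sample = 0.60329 / 1.55
V_pore = 0.3892 cm^3/g

0.3892


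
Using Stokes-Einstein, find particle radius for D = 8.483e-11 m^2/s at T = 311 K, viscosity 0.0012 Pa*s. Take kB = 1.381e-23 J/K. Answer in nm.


Stokes-Einstein: R = kB*T / (6*pi*eta*D)
R = 1.381e-23 * 311 / (6 * pi * 0.0012 * 8.483e-11)
R = 2.23832e-09 m = 2.24 nm

2.24


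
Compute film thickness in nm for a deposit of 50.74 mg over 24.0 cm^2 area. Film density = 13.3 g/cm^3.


Convert: m = 50.74 mg = 5.0740e-05 kg, A = 24.0 cm^2 = 2.4000e-03 m^2, rho = 13.3 g/cm^3 = 13300 kg/m^3
t = m / (A * rho)
t = 5.0740e-05 / (2.4000e-03 * 13300)
t = 1.5896e-06 m = 1589.6 nm

1589.6


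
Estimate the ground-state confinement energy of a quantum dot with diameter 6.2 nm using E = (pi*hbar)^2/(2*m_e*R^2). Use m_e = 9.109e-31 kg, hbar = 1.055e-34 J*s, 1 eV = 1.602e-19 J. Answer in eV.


Radius R = 6.2/2 = 3.1 nm = 3.1e-09 m
E = (pi * 1.055e-34)^2 / (2 * 9.109e-31 * (3.1e-09)^2)
E(J) = 6.27452e-21
E = E(J) / 1.602e-19 = 0.0392 eV

0.0392


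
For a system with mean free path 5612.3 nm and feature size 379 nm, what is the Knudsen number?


Knudsen number Kn = lambda / L
Kn = 5612.3 / 379
Kn = 14.8082

14.8082


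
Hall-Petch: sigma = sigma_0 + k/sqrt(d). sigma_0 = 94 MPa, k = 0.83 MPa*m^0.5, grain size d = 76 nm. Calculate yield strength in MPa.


d = 76 nm = 7.6e-08 m
sqrt(d) = 0.000275681
Hall-Petch contribution = k / sqrt(d) = 0.83 / 0.000275681 = 3010.7 MPa
sigma = sigma_0 + k/sqrt(d) = 94 + 3010.7 = 3104.7 MPa

3104.7


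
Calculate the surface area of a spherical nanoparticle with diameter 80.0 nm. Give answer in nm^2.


Radius r = 80.0/2 = 40 nm
Surface area SA = 4 * pi * r^2
SA = 4 * pi * (40)^2
SA = 20106.19 nm^2

20106.19


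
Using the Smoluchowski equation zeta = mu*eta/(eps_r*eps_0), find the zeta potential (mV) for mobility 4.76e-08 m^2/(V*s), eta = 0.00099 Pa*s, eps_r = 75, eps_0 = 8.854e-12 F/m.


Smoluchowski equation: zeta = mu * eta / (eps_r * eps_0)
zeta = 4.76e-08 * 0.00099 / (75 * 8.854e-12)
zeta = 0.070965 V = 70.96 mV

70.96
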